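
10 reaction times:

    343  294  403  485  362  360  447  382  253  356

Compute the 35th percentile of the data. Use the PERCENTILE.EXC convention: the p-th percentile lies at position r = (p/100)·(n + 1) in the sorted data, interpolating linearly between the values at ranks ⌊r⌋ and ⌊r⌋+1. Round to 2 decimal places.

354.05

Sorted: 253, 294, 343, 356, 360, 362, 382, 403, 447, 485.
n = 10.
r = (35/100)·(10 + 1) = 3.85.
Rank 3 is 343 and rank 4 is 356.
Interpolate: 343 + 0.85·(356 − 343) = 343 + 0.85·13 = 354.05.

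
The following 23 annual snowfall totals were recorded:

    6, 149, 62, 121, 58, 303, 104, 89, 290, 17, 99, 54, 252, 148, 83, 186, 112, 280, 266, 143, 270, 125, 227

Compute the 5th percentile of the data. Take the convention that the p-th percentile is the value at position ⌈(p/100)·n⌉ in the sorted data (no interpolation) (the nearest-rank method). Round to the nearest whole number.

Sorted: 6, 17, 54, 58, 62, 83, 89, 99, 104, 112, 121, 125, 143, 148, 149, 186, 227, 252, 266, 270, 280, 290, 303.
n = 23.
Position = ⌈5/100 · 23⌉ = ⌈1.15⌉ = 2.
The value at rank 2 is 17.

17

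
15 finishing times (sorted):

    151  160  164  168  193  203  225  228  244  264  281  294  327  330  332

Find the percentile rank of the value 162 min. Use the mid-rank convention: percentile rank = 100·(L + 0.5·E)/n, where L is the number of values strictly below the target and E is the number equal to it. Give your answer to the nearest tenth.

Count below 162: L = 2; count equal: E = 0; n = 15.
Percentile rank = 100·(2 + 0.5·0)/15 = 100·2/15 = 13.33.

13.3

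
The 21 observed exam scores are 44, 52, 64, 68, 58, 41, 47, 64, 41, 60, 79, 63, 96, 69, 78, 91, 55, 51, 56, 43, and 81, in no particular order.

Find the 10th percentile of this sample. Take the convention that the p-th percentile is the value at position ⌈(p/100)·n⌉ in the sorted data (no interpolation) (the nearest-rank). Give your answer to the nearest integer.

Sorted: 41, 41, 43, 44, 47, 51, 52, 55, 56, 58, 60, 63, 64, 64, 68, 69, 78, 79, 81, 91, 96.
n = 21.
Position = ⌈10/100 · 21⌉ = ⌈2.1⌉ = 3.
The value at rank 3 is 43.

43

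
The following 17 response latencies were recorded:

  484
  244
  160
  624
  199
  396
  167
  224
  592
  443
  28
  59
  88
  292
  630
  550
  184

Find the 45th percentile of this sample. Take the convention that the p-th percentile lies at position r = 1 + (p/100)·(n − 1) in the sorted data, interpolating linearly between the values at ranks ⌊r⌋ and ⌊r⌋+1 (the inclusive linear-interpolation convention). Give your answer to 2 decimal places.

228.00

Sorted: 28, 59, 88, 160, 167, 184, 199, 224, 244, 292, 396, 443, 484, 550, 592, 624, 630.
n = 17.
r = 1 + (45/100)·(17 − 1) = 1 + 7.2 = 8.2.
Rank 8 is 224 and rank 9 is 244.
Interpolate: 224 + 0.2·(244 − 224) = 224 + 0.2·20 = 228.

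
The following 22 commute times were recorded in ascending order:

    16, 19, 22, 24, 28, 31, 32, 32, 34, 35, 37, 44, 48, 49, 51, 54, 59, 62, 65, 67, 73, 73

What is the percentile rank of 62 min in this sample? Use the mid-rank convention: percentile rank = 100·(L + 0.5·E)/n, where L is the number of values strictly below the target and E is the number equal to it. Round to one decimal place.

Count below 62: L = 17; count equal: E = 1; n = 22.
Percentile rank = 100·(17 + 0.5·1)/22 = 100·17.5/22 = 79.55.

79.5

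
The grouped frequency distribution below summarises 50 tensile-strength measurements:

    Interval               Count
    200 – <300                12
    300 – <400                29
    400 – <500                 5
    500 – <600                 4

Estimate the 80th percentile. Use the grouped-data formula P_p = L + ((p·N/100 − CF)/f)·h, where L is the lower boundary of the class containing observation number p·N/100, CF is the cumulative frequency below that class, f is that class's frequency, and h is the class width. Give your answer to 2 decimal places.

N = 50; target position k = 80/100 · 50 = 40.
Cumulative frequencies: 12, 41, 46, 50.
Observation 40 falls in the class 300 – <400.
L = 300, CF = 12, f = 29, h = 100.
P80 = 300 + ((40 − 12)/29)·100 = 300 + 96.5517 = 396.552.

396.55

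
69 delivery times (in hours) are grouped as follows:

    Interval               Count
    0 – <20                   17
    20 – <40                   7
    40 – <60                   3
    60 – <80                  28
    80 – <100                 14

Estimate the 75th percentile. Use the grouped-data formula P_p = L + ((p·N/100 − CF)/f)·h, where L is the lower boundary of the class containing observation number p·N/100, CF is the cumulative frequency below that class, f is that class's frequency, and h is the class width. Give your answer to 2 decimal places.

N = 69; target position k = 75/100 · 69 = 51.75.
Cumulative frequencies: 17, 24, 27, 55, 69.
Observation 51.75 falls in the class 60 – <80.
L = 60, CF = 27, f = 28, h = 20.
P75 = 60 + ((51.75 − 27)/28)·20 = 60 + 17.6786 = 77.6786.

77.68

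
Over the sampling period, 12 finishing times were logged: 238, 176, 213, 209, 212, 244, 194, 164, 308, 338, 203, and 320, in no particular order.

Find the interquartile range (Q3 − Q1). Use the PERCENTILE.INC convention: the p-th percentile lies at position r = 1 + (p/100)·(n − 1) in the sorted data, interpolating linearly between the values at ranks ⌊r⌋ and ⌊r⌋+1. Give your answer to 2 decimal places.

Sorted: 164, 176, 194, 203, 209, 212, 213, 238, 244, 308, 320, 338.
n = 12.
P25: r = 3.75; ranks 3–4 are 194, 203; interpolating gives 200.75.
P75: r = 9.25; ranks 9–10 are 244, 308; interpolating gives 260.
Difference: 260 − 200.75 = 59.25.

59.25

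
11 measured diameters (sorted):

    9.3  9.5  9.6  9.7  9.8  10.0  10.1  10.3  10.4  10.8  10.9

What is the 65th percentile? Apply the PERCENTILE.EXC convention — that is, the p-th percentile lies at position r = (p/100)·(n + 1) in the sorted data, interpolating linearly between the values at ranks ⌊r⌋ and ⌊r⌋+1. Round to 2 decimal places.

n = 11.
r = (65/100)·(11 + 1) = 7.8.
Rank 7 is 10.1 and rank 8 is 10.3.
Interpolate: 10.1 + 0.8·(10.3 − 10.1) = 10.1 + 0.8·0.2 = 10.26.

10.26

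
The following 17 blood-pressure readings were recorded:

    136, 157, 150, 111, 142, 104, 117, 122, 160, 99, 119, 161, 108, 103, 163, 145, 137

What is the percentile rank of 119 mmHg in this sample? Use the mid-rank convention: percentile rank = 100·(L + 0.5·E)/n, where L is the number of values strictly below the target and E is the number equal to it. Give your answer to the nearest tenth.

Sorted: 99, 103, 104, 108, 111, 117, 119, 122, 136, 137, 142, 145, 150, 157, 160, 161, 163.
Count below 119: L = 6; count equal: E = 1; n = 17.
Percentile rank = 100·(6 + 0.5·1)/17 = 100·6.5/17 = 38.24.

38.2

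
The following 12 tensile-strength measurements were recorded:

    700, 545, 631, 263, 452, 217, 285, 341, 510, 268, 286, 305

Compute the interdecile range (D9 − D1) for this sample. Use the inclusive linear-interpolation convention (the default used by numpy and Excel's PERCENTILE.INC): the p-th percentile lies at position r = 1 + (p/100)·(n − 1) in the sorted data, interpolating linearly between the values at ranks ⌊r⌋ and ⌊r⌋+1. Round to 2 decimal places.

Sorted: 217, 263, 268, 285, 286, 305, 341, 452, 510, 545, 631, 700.
n = 12.
P10: r = 2.1; ranks 2–3 are 263, 268; interpolating gives 263.5.
P90: r = 10.9; ranks 10–11 are 545, 631; interpolating gives 622.4.
Difference: 622.4 − 263.5 = 358.9.

358.90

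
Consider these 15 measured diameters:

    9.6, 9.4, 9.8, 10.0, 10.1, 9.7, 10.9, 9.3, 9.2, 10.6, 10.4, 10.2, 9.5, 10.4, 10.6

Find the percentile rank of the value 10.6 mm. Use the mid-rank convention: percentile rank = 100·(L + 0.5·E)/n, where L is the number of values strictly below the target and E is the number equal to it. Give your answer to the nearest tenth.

Sorted: 9.2, 9.3, 9.4, 9.5, 9.6, 9.7, 9.8, 10.0, 10.1, 10.2, 10.4, 10.4, 10.6, 10.6, 10.9.
Count below 10.6: L = 12; count equal: E = 2; n = 15.
Percentile rank = 100·(12 + 0.5·2)/15 = 100·13/15 = 86.67.

86.7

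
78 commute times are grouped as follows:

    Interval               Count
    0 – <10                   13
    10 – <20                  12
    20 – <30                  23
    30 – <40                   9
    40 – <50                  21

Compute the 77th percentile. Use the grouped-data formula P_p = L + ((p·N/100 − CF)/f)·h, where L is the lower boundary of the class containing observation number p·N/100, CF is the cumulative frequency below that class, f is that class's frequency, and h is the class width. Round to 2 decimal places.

41.46

N = 78; target position k = 77/100 · 78 = 60.06.
Cumulative frequencies: 13, 25, 48, 57, 78.
Observation 60.06 falls in the class 40 – <50.
L = 40, CF = 57, f = 21, h = 10.
P77 = 40 + ((60.06 − 57)/21)·10 = 40 + 1.45714 = 41.4571.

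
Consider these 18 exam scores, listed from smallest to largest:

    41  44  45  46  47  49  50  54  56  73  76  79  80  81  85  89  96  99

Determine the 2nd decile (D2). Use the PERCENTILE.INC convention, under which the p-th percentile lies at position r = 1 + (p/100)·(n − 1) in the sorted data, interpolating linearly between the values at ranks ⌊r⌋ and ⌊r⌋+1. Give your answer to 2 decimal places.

46.40

n = 18.
r = 1 + (20/100)·(18 − 1) = 1 + 3.4 = 4.4.
Rank 4 is 46 and rank 5 is 47.
Interpolate: 46 + 0.4·(47 − 46) = 46 + 0.4·1 = 46.4.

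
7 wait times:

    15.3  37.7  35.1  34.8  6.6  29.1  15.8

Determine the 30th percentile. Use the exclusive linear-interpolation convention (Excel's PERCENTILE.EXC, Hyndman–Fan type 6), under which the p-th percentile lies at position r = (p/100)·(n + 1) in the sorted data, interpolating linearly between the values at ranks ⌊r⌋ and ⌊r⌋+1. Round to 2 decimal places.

Sorted: 6.6, 15.3, 15.8, 29.1, 34.8, 35.1, 37.7.
n = 7.
r = (30/100)·(7 + 1) = 2.4.
Rank 2 is 15.3 and rank 3 is 15.8.
Interpolate: 15.3 + 0.4·(15.8 − 15.3) = 15.3 + 0.4·0.5 = 15.5.

15.50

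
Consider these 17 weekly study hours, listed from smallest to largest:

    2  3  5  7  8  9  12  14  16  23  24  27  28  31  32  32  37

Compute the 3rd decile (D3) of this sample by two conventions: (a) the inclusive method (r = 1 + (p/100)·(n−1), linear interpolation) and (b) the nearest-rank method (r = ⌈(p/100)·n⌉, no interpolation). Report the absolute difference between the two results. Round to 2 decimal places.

0.20

n = 17.
(a) r = 5.8; between ranks 5 (8) and 6 (9): 8.8.
(b) the nearest-rank method: rank 6 → 9.
|8.8 − 9| = 0.2.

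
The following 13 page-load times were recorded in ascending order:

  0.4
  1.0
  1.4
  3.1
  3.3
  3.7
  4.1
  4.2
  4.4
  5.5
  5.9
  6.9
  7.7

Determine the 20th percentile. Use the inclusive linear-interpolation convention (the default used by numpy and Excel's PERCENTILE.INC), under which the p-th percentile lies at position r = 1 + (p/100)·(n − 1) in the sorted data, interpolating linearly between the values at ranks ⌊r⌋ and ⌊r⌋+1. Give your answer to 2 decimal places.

2.08

n = 13.
r = 1 + (20/100)·(13 − 1) = 1 + 2.4 = 3.4.
Rank 3 is 1.4 and rank 4 is 3.1.
Interpolate: 1.4 + 0.4·(3.1 − 1.4) = 1.4 + 0.4·1.7 = 2.08.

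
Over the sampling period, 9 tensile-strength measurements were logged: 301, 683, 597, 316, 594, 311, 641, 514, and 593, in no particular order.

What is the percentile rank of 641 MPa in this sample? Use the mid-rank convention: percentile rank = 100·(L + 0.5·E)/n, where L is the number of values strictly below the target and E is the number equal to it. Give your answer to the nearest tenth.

83.3

Sorted: 301, 311, 316, 514, 593, 594, 597, 641, 683.
Count below 641: L = 7; count equal: E = 1; n = 9.
Percentile rank = 100·(7 + 0.5·1)/9 = 100·7.5/9 = 83.33.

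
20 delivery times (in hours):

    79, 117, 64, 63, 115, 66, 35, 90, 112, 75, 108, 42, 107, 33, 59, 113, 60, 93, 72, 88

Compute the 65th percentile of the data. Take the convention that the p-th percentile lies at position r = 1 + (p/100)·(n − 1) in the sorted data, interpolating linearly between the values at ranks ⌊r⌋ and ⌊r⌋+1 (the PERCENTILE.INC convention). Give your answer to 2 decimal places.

Sorted: 33, 35, 42, 59, 60, 63, 64, 66, 72, 75, 79, 88, 90, 93, 107, 108, 112, 113, 115, 117.
n = 20.
r = 1 + (65/100)·(20 − 1) = 1 + 12.35 = 13.35.
Rank 13 is 90 and rank 14 is 93.
Interpolate: 90 + 0.35·(93 − 90) = 90 + 0.35·3 = 91.05.

91.05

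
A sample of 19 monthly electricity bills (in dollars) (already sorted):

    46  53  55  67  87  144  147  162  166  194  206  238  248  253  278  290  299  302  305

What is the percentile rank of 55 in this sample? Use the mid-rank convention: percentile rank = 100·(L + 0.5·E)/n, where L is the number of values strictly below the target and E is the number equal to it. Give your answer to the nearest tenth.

13.2

Count below 55: L = 2; count equal: E = 1; n = 19.
Percentile rank = 100·(2 + 0.5·1)/19 = 100·2.5/19 = 13.16.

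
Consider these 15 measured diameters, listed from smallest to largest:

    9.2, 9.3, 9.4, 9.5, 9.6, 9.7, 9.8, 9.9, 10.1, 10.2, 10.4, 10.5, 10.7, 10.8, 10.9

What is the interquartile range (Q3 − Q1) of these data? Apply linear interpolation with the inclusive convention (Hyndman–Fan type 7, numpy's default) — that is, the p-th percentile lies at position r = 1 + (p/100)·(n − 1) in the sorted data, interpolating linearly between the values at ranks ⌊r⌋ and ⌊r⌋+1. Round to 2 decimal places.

0.90

n = 15.
P25: r = 4.5; ranks 4–5 are 9.5, 9.6; interpolating gives 9.55.
P75: r = 11.5; ranks 11–12 are 10.4, 10.5; interpolating gives 10.45.
Difference: 10.45 − 9.55 = 0.9.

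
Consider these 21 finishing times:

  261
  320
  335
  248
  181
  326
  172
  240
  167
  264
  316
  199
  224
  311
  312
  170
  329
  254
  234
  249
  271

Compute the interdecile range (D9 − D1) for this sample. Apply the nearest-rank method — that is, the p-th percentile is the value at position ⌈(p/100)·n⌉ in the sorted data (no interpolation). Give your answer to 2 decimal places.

Sorted: 167, 170, 172, 181, 199, 224, 234, 240, 248, 249, 254, 261, 264, 271, 311, 312, 316, 320, 326, 329, 335.
n = 21.
P10: rank ⌈10/100·21⌉ = 3 → 172.
P90: rank ⌈90/100·21⌉ = 19 → 326.
Difference: 326 − 172 = 154.

154.00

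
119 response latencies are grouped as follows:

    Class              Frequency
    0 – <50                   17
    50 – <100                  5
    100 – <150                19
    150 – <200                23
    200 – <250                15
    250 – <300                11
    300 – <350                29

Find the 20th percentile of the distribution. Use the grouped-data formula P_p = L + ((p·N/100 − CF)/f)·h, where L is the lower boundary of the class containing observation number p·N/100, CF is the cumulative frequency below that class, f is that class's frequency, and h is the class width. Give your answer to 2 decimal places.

N = 119; target position k = 20/100 · 119 = 23.8.
Cumulative frequencies: 17, 22, 41, 64, 79, 90, 119.
Observation 23.8 falls in the class 100 – <150.
L = 100, CF = 22, f = 19, h = 50.
P20 = 100 + ((23.8 − 22)/19)·50 = 100 + 4.73684 = 104.737.

104.74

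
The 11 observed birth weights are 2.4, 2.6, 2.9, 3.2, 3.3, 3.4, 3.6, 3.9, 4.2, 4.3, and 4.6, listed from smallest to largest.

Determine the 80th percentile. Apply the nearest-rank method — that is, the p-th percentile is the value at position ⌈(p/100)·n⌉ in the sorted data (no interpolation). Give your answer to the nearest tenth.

n = 11.
Position = ⌈80/100 · 11⌉ = ⌈8.8⌉ = 9.
The value at rank 9 is 4.2.

4.2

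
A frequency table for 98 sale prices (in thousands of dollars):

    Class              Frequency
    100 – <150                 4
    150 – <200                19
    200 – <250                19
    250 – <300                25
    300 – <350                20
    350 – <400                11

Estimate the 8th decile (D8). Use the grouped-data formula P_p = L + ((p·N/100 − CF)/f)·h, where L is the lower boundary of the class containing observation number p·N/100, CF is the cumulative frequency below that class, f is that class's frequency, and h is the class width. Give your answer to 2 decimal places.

328.50

N = 98; target position k = 80/100 · 98 = 78.4.
Cumulative frequencies: 4, 23, 42, 67, 87, 98.
Observation 78.4 falls in the class 300 – <350.
L = 300, CF = 67, f = 20, h = 50.
P80 = 300 + ((78.4 − 67)/20)·50 = 300 + 28.5 = 328.5.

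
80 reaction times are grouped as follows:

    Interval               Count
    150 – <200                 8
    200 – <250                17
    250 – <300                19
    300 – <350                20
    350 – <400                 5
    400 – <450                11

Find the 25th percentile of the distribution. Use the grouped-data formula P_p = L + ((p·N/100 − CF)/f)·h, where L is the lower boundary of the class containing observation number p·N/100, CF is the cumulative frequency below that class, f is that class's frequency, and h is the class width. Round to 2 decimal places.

235.29

N = 80; target position k = 25/100 · 80 = 20.
Cumulative frequencies: 8, 25, 44, 64, 69, 80.
Observation 20 falls in the class 200 – <250.
L = 200, CF = 8, f = 17, h = 50.
P25 = 200 + ((20 − 8)/17)·50 = 200 + 35.2941 = 235.294.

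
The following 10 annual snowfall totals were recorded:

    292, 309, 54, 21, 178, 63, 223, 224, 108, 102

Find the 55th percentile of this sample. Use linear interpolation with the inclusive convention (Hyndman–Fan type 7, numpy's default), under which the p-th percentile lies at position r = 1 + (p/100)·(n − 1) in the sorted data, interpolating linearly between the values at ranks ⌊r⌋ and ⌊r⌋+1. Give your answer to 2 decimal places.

Sorted: 21, 54, 63, 102, 108, 178, 223, 224, 292, 309.
n = 10.
r = 1 + (55/100)·(10 − 1) = 1 + 4.95 = 5.95.
Rank 5 is 108 and rank 6 is 178.
Interpolate: 108 + 0.95·(178 − 108) = 108 + 0.95·70 = 174.5.

174.50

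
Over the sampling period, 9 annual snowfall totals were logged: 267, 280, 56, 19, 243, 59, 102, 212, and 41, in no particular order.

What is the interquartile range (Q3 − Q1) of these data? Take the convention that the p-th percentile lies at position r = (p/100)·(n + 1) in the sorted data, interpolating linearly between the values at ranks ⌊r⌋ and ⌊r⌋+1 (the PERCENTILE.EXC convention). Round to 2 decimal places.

Sorted: 19, 41, 56, 59, 102, 212, 243, 267, 280.
n = 9.
P25: r = 2.5; ranks 2–3 are 41, 56; interpolating gives 48.5.
P75: r = 7.5; ranks 7–8 are 243, 267; interpolating gives 255.
Difference: 255 − 48.5 = 206.5.

206.50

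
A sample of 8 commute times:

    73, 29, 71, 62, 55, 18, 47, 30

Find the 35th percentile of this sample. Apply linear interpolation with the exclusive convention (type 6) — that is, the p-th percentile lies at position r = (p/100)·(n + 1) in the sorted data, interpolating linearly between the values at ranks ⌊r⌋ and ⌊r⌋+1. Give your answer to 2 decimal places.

32.55

Sorted: 18, 29, 30, 47, 55, 62, 71, 73.
n = 8.
r = (35/100)·(8 + 1) = 3.15.
Rank 3 is 30 and rank 4 is 47.
Interpolate: 30 + 0.15·(47 − 30) = 30 + 0.15·17 = 32.55.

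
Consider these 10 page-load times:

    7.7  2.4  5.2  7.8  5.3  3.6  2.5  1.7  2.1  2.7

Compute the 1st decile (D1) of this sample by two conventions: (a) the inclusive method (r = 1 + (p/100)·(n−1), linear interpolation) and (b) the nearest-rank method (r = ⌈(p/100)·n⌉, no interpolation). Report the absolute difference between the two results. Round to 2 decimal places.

Sorted: 1.7, 2.1, 2.4, 2.5, 2.7, 3.6, 5.2, 5.3, 7.7, 7.8.
n = 10.
(a) r = 1.9; between ranks 1 (1.7) and 2 (2.1): 2.06.
(b) the nearest-rank method: rank 1 → 1.7.
|2.06 − 1.7| = 0.36.

0.36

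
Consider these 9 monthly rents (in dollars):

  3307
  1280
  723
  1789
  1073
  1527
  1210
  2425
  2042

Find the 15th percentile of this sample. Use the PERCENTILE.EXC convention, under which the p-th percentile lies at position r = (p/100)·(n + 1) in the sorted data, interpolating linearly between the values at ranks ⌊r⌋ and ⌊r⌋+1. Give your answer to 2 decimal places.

Sorted: 723, 1073, 1210, 1280, 1527, 1789, 2042, 2425, 3307.
n = 9.
r = (15/100)·(9 + 1) = 1.5.
Rank 1 is 723 and rank 2 is 1073.
Interpolate: 723 + 0.5·(1073 − 723) = 723 + 0.5·350 = 898.

898.00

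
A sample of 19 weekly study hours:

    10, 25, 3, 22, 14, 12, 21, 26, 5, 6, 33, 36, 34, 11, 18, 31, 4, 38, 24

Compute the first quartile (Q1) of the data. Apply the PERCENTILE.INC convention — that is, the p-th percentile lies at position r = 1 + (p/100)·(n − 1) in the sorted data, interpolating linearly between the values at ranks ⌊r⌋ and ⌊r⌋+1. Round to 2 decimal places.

Sorted: 3, 4, 5, 6, 10, 11, 12, 14, 18, 21, 22, 24, 25, 26, 31, 33, 34, 36, 38.
n = 19.
r = 1 + (25/100)·(19 − 1) = 1 + 4.5 = 5.5.
Rank 5 is 10 and rank 6 is 11.
Interpolate: 10 + 0.5·(11 − 10) = 10 + 0.5·1 = 10.5.

10.50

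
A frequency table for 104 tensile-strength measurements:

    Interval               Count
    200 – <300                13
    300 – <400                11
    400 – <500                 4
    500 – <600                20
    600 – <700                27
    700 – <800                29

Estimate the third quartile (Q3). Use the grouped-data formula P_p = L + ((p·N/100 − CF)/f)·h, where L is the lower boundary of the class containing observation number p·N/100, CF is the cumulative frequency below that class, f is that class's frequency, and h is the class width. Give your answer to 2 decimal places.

N = 104; target position k = 75/100 · 104 = 78.
Cumulative frequencies: 13, 24, 28, 48, 75, 104.
Observation 78 falls in the class 700 – <800.
L = 700, CF = 75, f = 29, h = 100.
P75 = 700 + ((78 − 75)/29)·100 = 700 + 10.3448 = 710.345.

710.34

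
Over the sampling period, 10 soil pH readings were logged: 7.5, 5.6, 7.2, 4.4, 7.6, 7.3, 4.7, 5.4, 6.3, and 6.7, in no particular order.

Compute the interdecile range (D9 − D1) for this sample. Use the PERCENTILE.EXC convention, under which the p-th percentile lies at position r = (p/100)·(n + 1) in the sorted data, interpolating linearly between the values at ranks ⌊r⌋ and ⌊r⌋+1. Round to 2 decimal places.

3.16

Sorted: 4.4, 4.7, 5.4, 5.6, 6.3, 6.7, 7.2, 7.3, 7.5, 7.6.
n = 10.
P10: r = 1.1; ranks 1–2 are 4.4, 4.7; interpolating gives 4.43.
P90: r = 9.9; ranks 9–10 are 7.5, 7.6; interpolating gives 7.59.
Difference: 7.59 − 4.43 = 3.16.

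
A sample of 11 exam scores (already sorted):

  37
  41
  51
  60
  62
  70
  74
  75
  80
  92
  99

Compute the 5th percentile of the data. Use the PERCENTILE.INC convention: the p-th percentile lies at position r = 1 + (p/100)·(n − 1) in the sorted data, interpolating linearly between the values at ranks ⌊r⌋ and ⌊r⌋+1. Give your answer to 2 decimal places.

n = 11.
r = 1 + (5/100)·(11 − 1) = 1 + 0.5 = 1.5.
Rank 1 is 37 and rank 2 is 41.
Interpolate: 37 + 0.5·(41 − 37) = 37 + 0.5·4 = 39.

39.00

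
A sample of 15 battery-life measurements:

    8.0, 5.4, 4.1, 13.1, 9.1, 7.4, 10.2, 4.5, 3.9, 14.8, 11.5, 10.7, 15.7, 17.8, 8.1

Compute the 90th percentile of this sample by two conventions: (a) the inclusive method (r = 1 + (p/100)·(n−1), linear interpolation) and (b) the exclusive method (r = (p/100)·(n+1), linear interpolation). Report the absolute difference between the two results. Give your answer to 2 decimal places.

1.20

Sorted: 3.9, 4.1, 4.5, 5.4, 7.4, 8.0, 8.1, 9.1, 10.2, 10.7, 11.5, 13.1, 14.8, 15.7, 17.8.
n = 15.
(a) r = 13.6; between ranks 13 (14.8) and 14 (15.7): 15.34.
(b) r = 14.4; between ranks 14 (15.7) and 15 (17.8): 16.54.
|15.34 − 16.54| = 1.2.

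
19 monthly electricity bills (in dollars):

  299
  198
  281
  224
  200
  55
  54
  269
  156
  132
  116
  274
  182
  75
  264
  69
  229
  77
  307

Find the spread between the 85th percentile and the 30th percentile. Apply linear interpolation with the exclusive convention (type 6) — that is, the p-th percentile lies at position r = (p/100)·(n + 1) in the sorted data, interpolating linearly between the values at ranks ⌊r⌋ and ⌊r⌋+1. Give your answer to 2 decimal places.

Sorted: 54, 55, 69, 75, 77, 116, 132, 156, 182, 198, 200, 224, 229, 264, 269, 274, 281, 299, 307.
n = 19.
P30: r = 6 (integer) → 116.
P85: r = 17 (integer) → 281.
Difference: 281 − 116 = 165.

165.00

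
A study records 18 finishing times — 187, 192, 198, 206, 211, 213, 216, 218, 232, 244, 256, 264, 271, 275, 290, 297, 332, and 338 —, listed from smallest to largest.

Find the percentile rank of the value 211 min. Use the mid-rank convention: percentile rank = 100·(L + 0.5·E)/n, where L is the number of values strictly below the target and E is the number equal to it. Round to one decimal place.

25.0

Count below 211: L = 4; count equal: E = 1; n = 18.
Percentile rank = 100·(4 + 0.5·1)/18 = 100·4.5/18 = 25.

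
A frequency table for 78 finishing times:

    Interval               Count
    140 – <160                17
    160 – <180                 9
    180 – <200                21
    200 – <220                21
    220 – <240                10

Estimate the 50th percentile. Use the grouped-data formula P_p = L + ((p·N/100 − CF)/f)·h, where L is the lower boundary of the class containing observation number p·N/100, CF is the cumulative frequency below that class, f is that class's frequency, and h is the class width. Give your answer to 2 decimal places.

N = 78; target position k = 50/100 · 78 = 39.
Cumulative frequencies: 17, 26, 47, 68, 78.
Observation 39 falls in the class 180 – <200.
L = 180, CF = 26, f = 21, h = 20.
P50 = 180 + ((39 − 26)/21)·20 = 180 + 12.381 = 192.381.

192.38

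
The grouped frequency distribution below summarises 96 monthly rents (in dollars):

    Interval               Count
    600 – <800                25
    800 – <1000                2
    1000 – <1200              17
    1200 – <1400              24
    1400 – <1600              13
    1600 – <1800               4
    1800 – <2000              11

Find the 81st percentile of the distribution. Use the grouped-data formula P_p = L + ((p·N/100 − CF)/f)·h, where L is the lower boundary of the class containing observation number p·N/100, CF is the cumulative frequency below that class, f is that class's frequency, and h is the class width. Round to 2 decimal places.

1550.15

N = 96; target position k = 81/100 · 96 = 77.76.
Cumulative frequencies: 25, 27, 44, 68, 81, 85, 96.
Observation 77.76 falls in the class 1400 – <1600.
L = 1400, CF = 68, f = 13, h = 200.
P81 = 1400 + ((77.76 − 68)/13)·200 = 1400 + 150.154 = 1550.15.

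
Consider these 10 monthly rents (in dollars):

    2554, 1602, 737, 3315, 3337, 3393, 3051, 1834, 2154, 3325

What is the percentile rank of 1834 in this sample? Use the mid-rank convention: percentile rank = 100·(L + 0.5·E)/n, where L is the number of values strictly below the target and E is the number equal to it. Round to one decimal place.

Sorted: 737, 1602, 1834, 2154, 2554, 3051, 3315, 3325, 3337, 3393.
Count below 1834: L = 2; count equal: E = 1; n = 10.
Percentile rank = 100·(2 + 0.5·1)/10 = 100·2.5/10 = 25.

25.0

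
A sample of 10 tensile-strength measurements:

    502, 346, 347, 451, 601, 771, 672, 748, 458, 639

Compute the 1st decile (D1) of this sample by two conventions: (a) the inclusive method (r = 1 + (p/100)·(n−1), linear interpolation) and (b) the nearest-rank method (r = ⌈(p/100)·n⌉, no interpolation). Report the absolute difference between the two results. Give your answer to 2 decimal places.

Sorted: 346, 347, 451, 458, 502, 601, 639, 672, 748, 771.
n = 10.
(a) r = 1.9; between ranks 1 (346) and 2 (347): 346.9.
(b) the nearest-rank method: rank 1 → 346.
|346.9 − 346| = 0.9.

0.90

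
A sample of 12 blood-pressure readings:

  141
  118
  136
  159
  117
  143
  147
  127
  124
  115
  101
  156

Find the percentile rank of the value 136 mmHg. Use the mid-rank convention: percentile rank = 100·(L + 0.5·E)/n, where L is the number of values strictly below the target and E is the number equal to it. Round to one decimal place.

54.2

Sorted: 101, 115, 117, 118, 124, 127, 136, 141, 143, 147, 156, 159.
Count below 136: L = 6; count equal: E = 1; n = 12.
Percentile rank = 100·(6 + 0.5·1)/12 = 100·6.5/12 = 54.17.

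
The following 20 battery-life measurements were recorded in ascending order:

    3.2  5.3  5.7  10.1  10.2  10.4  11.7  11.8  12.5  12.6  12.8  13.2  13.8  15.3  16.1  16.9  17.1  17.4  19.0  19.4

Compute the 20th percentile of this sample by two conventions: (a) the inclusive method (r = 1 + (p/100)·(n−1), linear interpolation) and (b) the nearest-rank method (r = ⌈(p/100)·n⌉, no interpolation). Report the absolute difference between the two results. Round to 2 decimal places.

0.08

n = 20.
(a) r = 4.8; between ranks 4 (10.1) and 5 (10.2): 10.18.
(b) the nearest-rank method: rank 4 → 10.1.
|10.18 − 10.1| = 0.08.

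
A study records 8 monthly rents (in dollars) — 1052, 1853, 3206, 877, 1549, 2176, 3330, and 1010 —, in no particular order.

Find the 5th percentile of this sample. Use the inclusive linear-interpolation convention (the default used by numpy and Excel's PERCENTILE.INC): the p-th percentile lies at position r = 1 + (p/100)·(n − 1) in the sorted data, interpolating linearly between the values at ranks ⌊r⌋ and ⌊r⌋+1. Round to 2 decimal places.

Sorted: 877, 1010, 1052, 1549, 1853, 2176, 3206, 3330.
n = 8.
r = 1 + (5/100)·(8 − 1) = 1 + 0.35 = 1.35.
Rank 1 is 877 and rank 2 is 1010.
Interpolate: 877 + 0.35·(1010 − 877) = 877 + 0.35·133 = 923.55.

923.55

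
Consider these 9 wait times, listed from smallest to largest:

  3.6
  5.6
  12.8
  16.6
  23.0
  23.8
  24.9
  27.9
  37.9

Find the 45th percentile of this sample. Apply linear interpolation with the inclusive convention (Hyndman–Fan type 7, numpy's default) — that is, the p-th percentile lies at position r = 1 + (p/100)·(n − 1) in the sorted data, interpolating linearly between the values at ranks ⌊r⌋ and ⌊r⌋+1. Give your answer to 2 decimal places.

n = 9.
r = 1 + (45/100)·(9 − 1) = 1 + 3.6 = 4.6.
Rank 4 is 16.6 and rank 5 is 23.0.
Interpolate: 16.6 + 0.6·(23.0 − 16.6) = 16.6 + 0.6·6.4 = 20.44.

20.44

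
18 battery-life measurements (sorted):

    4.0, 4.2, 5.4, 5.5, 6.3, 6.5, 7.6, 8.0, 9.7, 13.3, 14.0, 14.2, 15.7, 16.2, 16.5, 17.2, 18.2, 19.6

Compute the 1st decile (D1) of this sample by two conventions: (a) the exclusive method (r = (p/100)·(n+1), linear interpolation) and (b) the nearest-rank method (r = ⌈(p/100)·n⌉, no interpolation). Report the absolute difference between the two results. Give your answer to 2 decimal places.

0.02

n = 18.
(a) r = 1.9; between ranks 1 (4.0) and 2 (4.2): 4.18.
(b) the nearest-rank method: rank 2 → 4.2.
|4.18 − 4.2| = 0.02.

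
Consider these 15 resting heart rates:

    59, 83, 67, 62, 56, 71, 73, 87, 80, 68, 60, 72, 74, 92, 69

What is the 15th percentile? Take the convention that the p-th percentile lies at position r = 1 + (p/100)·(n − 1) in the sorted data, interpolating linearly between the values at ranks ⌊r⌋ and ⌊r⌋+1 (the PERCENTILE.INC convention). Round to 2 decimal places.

Sorted: 56, 59, 60, 62, 67, 68, 69, 71, 72, 73, 74, 80, 83, 87, 92.
n = 15.
r = 1 + (15/100)·(15 − 1) = 1 + 2.1 = 3.1.
Rank 3 is 60 and rank 4 is 62.
Interpolate: 60 + 0.1·(62 − 60) = 60 + 0.1·2 = 60.2.

60.20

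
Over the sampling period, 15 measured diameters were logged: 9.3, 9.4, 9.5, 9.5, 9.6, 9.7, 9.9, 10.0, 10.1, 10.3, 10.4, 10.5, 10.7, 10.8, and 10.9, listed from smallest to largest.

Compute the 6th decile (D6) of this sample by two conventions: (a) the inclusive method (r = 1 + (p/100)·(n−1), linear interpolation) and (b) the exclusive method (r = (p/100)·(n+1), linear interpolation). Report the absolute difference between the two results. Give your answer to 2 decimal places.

0.04

n = 15.
(a) r = 9.4; between ranks 9 (10.1) and 10 (10.3): 10.18.
(b) r = 9.6; between ranks 9 (10.1) and 10 (10.3): 10.22.
|10.18 − 10.22| = 0.04.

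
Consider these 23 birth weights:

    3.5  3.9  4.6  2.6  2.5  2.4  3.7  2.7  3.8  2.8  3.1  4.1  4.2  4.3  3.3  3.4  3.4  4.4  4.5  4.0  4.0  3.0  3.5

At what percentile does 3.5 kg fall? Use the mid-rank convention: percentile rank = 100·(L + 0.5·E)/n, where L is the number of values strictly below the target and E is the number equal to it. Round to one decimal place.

Sorted: 2.4, 2.5, 2.6, 2.7, 2.8, 3.0, 3.1, 3.3, 3.4, 3.4, 3.5, 3.5, 3.7, 3.8, 3.9, 4.0, 4.0, 4.1, 4.2, 4.3, 4.4, 4.5, 4.6.
Count below 3.5: L = 10; count equal: E = 2; n = 23.
Percentile rank = 100·(10 + 0.5·2)/23 = 100·11/23 = 47.83.

47.8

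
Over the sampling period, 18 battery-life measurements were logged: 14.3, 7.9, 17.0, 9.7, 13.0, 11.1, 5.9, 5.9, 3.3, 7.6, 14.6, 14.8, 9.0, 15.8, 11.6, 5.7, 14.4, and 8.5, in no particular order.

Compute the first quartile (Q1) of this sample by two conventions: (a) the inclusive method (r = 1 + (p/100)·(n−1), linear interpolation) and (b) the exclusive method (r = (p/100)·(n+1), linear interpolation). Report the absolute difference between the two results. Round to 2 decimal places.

Sorted: 3.3, 5.7, 5.9, 5.9, 7.6, 7.9, 8.5, 9.0, 9.7, 11.1, 11.6, 13.0, 14.3, 14.4, 14.6, 14.8, 15.8, 17.0.
n = 18.
(a) r = 5.25; between ranks 5 (7.6) and 6 (7.9): 7.675.
(b) r = 4.75; between ranks 4 (5.9) and 5 (7.6): 7.175.
|7.675 − 7.175| = 0.5.

0.50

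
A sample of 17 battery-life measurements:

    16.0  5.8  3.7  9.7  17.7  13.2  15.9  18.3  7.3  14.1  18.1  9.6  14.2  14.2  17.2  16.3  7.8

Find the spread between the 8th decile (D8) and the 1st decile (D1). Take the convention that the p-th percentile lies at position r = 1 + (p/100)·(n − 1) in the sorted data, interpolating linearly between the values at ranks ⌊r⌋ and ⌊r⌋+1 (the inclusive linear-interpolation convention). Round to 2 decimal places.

Sorted: 3.7, 5.8, 7.3, 7.8, 9.6, 9.7, 13.2, 14.1, 14.2, 14.2, 15.9, 16.0, 16.3, 17.2, 17.7, 18.1, 18.3.
n = 17.
P10: r = 2.6; ranks 2–3 are 5.8, 7.3; interpolating gives 6.7.
P80: r = 13.8; ranks 13–14 are 16.3, 17.2; interpolating gives 17.02.
Difference: 17.02 − 6.7 = 10.32.

10.32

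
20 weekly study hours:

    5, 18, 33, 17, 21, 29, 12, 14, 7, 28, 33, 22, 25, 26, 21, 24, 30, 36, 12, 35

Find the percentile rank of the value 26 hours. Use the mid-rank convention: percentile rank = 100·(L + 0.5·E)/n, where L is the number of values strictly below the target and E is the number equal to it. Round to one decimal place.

Sorted: 5, 7, 12, 12, 14, 17, 18, 21, 21, 22, 24, 25, 26, 28, 29, 30, 33, 33, 35, 36.
Count below 26: L = 12; count equal: E = 1; n = 20.
Percentile rank = 100·(12 + 0.5·1)/20 = 100·12.5/20 = 62.5.

62.5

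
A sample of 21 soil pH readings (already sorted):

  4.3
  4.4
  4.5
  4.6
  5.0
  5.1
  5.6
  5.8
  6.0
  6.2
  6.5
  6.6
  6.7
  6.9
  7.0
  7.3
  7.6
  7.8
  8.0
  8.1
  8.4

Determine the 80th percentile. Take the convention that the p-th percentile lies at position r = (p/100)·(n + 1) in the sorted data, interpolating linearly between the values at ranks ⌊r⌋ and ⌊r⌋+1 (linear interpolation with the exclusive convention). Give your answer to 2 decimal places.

7.72

n = 21.
r = (80/100)·(21 + 1) = 17.6.
Rank 17 is 7.6 and rank 18 is 7.8.
Interpolate: 7.6 + 0.6·(7.8 − 7.6) = 7.6 + 0.6·0.2 = 7.72.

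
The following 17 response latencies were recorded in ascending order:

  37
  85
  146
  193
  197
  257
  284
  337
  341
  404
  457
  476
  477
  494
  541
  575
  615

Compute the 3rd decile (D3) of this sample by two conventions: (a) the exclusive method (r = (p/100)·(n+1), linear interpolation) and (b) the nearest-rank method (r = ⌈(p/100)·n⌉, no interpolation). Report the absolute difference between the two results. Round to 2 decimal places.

n = 17.
(a) r = 5.4; between ranks 5 (197) and 6 (257): 221.
(b) the nearest-rank method: rank 6 → 257.
|221 − 257| = 36.

36.00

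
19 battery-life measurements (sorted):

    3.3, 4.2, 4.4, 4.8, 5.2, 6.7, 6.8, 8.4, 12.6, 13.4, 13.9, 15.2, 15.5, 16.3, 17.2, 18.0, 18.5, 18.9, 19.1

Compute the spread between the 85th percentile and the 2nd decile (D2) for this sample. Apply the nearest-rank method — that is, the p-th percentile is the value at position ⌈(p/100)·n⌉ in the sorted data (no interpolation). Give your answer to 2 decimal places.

13.70

n = 19.
P20: rank ⌈20/100·19⌉ = 4 → 4.8.
P85: rank ⌈85/100·19⌉ = 17 → 18.5.
Difference: 18.5 − 4.8 = 13.7.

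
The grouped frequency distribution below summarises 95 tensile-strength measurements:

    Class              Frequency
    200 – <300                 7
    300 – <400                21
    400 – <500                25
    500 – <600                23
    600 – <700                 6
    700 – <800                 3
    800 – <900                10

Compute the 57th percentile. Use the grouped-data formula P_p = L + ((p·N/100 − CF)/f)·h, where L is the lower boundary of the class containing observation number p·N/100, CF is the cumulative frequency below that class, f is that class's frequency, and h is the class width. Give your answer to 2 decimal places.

N = 95; target position k = 57/100 · 95 = 54.15.
Cumulative frequencies: 7, 28, 53, 76, 82, 85, 95.
Observation 54.15 falls in the class 500 – <600.
L = 500, CF = 53, f = 23, h = 100.
P57 = 500 + ((54.15 − 53)/23)·100 = 500 + 5 = 505.

505.00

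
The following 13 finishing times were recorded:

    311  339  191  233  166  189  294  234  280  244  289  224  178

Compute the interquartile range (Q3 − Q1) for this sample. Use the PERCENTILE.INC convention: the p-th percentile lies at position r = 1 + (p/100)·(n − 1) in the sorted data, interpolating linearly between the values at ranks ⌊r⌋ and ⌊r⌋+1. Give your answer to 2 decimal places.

Sorted: 166, 178, 189, 191, 224, 233, 234, 244, 280, 289, 294, 311, 339.
n = 13.
P25: r = 4 (integer) → 191.
P75: r = 10 (integer) → 289.
Difference: 289 − 191 = 98.

98.00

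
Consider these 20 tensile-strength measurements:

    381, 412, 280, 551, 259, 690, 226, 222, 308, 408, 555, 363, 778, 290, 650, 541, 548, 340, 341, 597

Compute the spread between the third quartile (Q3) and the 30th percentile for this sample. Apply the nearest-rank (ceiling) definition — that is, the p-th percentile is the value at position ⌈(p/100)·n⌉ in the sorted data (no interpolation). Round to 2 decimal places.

Sorted: 222, 226, 259, 280, 290, 308, 340, 341, 363, 381, 408, 412, 541, 548, 551, 555, 597, 650, 690, 778.
n = 20.
P30: rank ⌈30/100·20⌉ = 6 → 308.
P75: rank ⌈75/100·20⌉ = 15 → 551.
Difference: 551 − 308 = 243.

243.00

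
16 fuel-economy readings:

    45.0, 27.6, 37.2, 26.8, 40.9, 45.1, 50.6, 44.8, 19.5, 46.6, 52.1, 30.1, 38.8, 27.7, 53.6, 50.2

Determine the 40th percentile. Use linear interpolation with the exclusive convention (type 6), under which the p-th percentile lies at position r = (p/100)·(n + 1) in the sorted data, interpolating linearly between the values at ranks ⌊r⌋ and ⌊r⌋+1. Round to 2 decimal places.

38.48

Sorted: 19.5, 26.8, 27.6, 27.7, 30.1, 37.2, 38.8, 40.9, 44.8, 45.0, 45.1, 46.6, 50.2, 50.6, 52.1, 53.6.
n = 16.
r = (40/100)·(16 + 1) = 6.8.
Rank 6 is 37.2 and rank 7 is 38.8.
Interpolate: 37.2 + 0.8·(38.8 − 37.2) = 37.2 + 0.8·1.6 = 38.48.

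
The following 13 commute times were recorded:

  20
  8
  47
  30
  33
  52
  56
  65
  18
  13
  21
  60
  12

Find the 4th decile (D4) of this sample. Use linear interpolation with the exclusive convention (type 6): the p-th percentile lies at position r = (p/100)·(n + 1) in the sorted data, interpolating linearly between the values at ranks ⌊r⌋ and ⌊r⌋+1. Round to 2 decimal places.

20.60

Sorted: 8, 12, 13, 18, 20, 21, 30, 33, 47, 52, 56, 60, 65.
n = 13.
r = (40/100)·(13 + 1) = 5.6.
Rank 5 is 20 and rank 6 is 21.
Interpolate: 20 + 0.6·(21 − 20) = 20 + 0.6·1 = 20.6.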